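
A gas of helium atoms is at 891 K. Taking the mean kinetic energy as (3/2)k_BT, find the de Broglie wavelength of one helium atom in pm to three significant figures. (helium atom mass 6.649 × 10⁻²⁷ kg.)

KE = (3/2)k_BT = 1.5 × 1.381 × 10⁻²³ × 891 = 1.846 × 10⁻²⁰ J.
p = √(2mKE) = √(2 × 6.649 × 10⁻²⁷ × 1.846 × 10⁻²⁰) = 1.567 × 10⁻²³ kg·m/s.
λ = h/p = 4.23 × 10⁻¹¹ m = 42.3 pm.

λ = 42.3 pm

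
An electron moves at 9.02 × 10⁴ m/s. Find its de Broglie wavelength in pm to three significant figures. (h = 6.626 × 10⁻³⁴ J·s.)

λ = 8060 pm

p = mv = 9.109 × 10⁻³¹ × 9.02 × 10⁴ = 8.216 × 10⁻²⁶ kg·m/s.
λ = h/p = 6.626 × 10⁻³⁴ / 8.216 × 10⁻²⁶ = 8.06 × 10⁻⁹ m = 8060 pm.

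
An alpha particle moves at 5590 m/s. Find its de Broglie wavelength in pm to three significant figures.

λ = 17.8 pm

p = mv = 6.645 × 10⁻²⁷ × 5590 = 3.715 × 10⁻²³ kg·m/s.
λ = h/p = 6.626 × 10⁻³⁴ / 3.715 × 10⁻²³ = 1.78 × 10⁻¹¹ m = 17.8 pm.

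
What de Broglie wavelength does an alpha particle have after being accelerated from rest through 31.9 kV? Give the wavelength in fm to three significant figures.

λ = 56.9 fm

KE = 2eV = 2 × 1.602 × 10⁻¹⁹ × 3.190 × 10⁴ = 1.022 × 10⁻¹⁴ J.
p = √(2mKE) = √(2 × 6.645 × 10⁻²⁷ × 1.022 × 10⁻¹⁴) = 1.165 × 10⁻²⁰ kg·m/s.
λ = h/p = 6.626 × 10⁻³⁴ / 1.165 × 10⁻²⁰ = 5.69 × 10⁻¹⁴ m = 56.9 fm.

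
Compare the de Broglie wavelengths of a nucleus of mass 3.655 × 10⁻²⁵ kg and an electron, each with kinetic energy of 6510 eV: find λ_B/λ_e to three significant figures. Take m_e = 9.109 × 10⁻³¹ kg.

λ_B/λ_e = 1.58 × 10⁻³

At fixed KE, p = √(2mKE) so λ = h/p ∝ 1/√m.
λ_B/λ_e = √(m_e/m_B) = √(9.109 × 10⁻³¹/3.655 × 10⁻²⁵) = √(2.492 × 10⁻⁶) = 1.58 × 10⁻³.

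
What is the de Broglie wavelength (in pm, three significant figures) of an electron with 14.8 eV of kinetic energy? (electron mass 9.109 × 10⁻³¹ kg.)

KE = 14.8 eV = 2.371 × 10⁻¹⁸ J.
p = √(2mKE) = √(2 × 9.109 × 10⁻³¹ × 2.371 × 10⁻¹⁸) = 2.078 × 10⁻²⁴ kg·m/s.
λ = h/p = 6.626 × 10⁻³⁴ / 2.078 × 10⁻²⁴ = 3.19 × 10⁻¹⁰ m = 319 pm.

λ = 319 pm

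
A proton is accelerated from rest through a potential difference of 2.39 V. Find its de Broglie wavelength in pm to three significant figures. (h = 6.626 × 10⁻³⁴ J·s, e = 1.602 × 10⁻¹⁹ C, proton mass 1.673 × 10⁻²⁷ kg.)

KE = eV = 1.602 × 10⁻¹⁹ × 2.390 = 3.829 × 10⁻¹⁹ J.
p = √(2mKE) = √(2 × 1.673 × 10⁻²⁷ × 3.829 × 10⁻¹⁹) = 3.579 × 10⁻²³ kg·m/s.
λ = h/p = 6.626 × 10⁻³⁴ / 3.579 × 10⁻²³ = 1.85 × 10⁻¹¹ m = 18.5 pm.

λ = 18.5 pm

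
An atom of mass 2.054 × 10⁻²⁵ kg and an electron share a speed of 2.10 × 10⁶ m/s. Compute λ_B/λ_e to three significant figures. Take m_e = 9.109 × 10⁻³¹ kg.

λ_B/λ_e = 4.43 × 10⁻⁶

At fixed v, p = mv so λ = h/(mv) ∝ 1/m.
λ_B/λ_e = m_e/m_B = 9.109 × 10⁻³¹/2.054 × 10⁻²⁵ = 4.43 × 10⁻⁶.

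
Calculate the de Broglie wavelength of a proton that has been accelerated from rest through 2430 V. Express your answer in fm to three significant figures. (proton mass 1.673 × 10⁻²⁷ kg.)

λ = 581 fm

KE = eV = 1.602 × 10⁻¹⁹ × 2430 = 3.893 × 10⁻¹⁶ J.
p = √(2mKE) = √(2 × 1.673 × 10⁻²⁷ × 3.893 × 10⁻¹⁶) = 1.141 × 10⁻²¹ kg·m/s.
λ = h/p = 6.626 × 10⁻³⁴ / 1.141 × 10⁻²¹ = 5.81 × 10⁻¹³ m = 581 fm.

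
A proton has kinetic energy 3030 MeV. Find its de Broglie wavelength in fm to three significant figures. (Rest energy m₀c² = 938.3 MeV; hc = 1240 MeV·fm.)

Total energy E = KE + m₀c² = 3030 + 938.3 = 3968.3 MeV.
(pc)² = E² − (m₀c²)² = (3968.3)² − (938.3)² = 1.487 × 10⁷ MeV², so pc = 3856 MeV.
λ = hc/(pc) = 1240 MeV·fm / 3856 MeV = 0.322 fm.

λ = 0.322 fm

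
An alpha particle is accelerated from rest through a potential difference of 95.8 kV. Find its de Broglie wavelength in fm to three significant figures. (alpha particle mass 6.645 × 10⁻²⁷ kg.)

KE = 2eV = 2 × 1.602 × 10⁻¹⁹ × 9.580 × 10⁴ = 3.069 × 10⁻¹⁴ J.
p = √(2mKE) = √(2 × 6.645 × 10⁻²⁷ × 3.069 × 10⁻¹⁴) = 2.020 × 10⁻²⁰ kg·m/s.
λ = h/p = 6.626 × 10⁻³⁴ / 2.020 × 10⁻²⁰ = 3.28 × 10⁻¹⁴ m = 32.8 fm.

λ = 32.8 fm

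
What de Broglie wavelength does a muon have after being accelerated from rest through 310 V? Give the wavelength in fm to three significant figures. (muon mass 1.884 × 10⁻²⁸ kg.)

λ = 4840 fm

KE = eV = 1.602 × 10⁻¹⁹ × 310.0 = 4.966 × 10⁻¹⁷ J.
p = √(2mKE) = √(2 × 1.884 × 10⁻²⁸ × 4.966 × 10⁻¹⁷) = 1.368 × 10⁻²² kg·m/s.
λ = h/p = 6.626 × 10⁻³⁴ / 1.368 × 10⁻²² = 4.84 × 10⁻¹² m = 4840 fm.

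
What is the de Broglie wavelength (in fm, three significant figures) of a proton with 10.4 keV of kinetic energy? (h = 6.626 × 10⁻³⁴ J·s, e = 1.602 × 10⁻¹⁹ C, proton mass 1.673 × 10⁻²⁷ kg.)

KE = 10.4 keV = 1.666 × 10⁻¹⁵ J.
p = √(2mKE) = √(2 × 1.673 × 10⁻²⁷ × 1.666 × 10⁻¹⁵) = 2.361 × 10⁻²¹ kg·m/s.
λ = h/p = 6.626 × 10⁻³⁴ / 2.361 × 10⁻²¹ = 2.81 × 10⁻¹³ m = 281 fm.

λ = 281 fm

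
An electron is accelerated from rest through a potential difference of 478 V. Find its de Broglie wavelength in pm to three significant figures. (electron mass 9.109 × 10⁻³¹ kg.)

λ = 56.1 pm

KE = eV = 1.602 × 10⁻¹⁹ × 478.0 = 7.658 × 10⁻¹⁷ J.
p = √(2mKE) = √(2 × 9.109 × 10⁻³¹ × 7.658 × 10⁻¹⁷) = 1.181 × 10⁻²³ kg·m/s.
λ = h/p = 6.626 × 10⁻³⁴ / 1.181 × 10⁻²³ = 5.61 × 10⁻¹¹ m = 56.1 pm.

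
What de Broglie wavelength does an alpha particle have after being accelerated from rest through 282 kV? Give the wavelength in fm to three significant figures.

λ = 19.1 fm

KE = 2eV = 2 × 1.602 × 10⁻¹⁹ × 2.820 × 10⁵ = 9.035 × 10⁻¹⁴ J.
p = √(2mKE) = √(2 × 6.645 × 10⁻²⁷ × 9.035 × 10⁻¹⁴) = 3.465 × 10⁻²⁰ kg·m/s.
λ = h/p = 6.626 × 10⁻³⁴ / 3.465 × 10⁻²⁰ = 1.91 × 10⁻¹⁴ m = 19.1 fm.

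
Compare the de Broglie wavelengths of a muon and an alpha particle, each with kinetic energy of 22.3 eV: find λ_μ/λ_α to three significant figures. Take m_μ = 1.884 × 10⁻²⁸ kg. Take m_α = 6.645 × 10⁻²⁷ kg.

At fixed KE, p = √(2mKE) so λ = h/p ∝ 1/√m.
λ_μ/λ_α = √(m_α/m_μ) = √(6.645 × 10⁻²⁷/1.884 × 10⁻²⁸) = √(35.27) = 5.94.

λ_μ/λ_α = 5.94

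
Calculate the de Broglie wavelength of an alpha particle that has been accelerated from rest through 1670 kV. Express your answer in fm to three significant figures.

λ = 7.86 fm

KE = 2eV = 2 × 1.602 × 10⁻¹⁹ × 1.670 × 10⁶ = 5.351 × 10⁻¹³ J.
p = √(2mKE) = √(2 × 6.645 × 10⁻²⁷ × 5.351 × 10⁻¹³) = 8.433 × 10⁻²⁰ kg·m/s.
λ = h/p = 6.626 × 10⁻³⁴ / 8.433 × 10⁻²⁰ = 7.86 × 10⁻¹⁵ m = 7.86 fm.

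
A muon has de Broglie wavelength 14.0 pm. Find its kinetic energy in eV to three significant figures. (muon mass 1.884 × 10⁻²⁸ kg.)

KE = 37.1 eV

p = h/λ = 6.626 × 10⁻³⁴ / 1.400 × 10⁻¹¹ = 4.733 × 10⁻²³ kg·m/s.
KE = p²/(2m) = (4.733 × 10⁻²³)² / (2 × 1.884 × 10⁻²⁸) = 5.945 × 10⁻¹⁸ J = 37.1 eV.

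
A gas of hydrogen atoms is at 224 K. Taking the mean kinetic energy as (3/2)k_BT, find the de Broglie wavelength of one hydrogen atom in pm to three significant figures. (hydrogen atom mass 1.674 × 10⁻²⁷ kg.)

λ = 168 pm

KE = (3/2)k_BT = 1.5 × 1.381 × 10⁻²³ × 224 = 4.640 × 10⁻²¹ J.
p = √(2mKE) = √(2 × 1.674 × 10⁻²⁷ × 4.640 × 10⁻²¹) = 3.941 × 10⁻²⁴ kg·m/s.
λ = h/p = 1.68 × 10⁻¹⁰ m = 168 pm.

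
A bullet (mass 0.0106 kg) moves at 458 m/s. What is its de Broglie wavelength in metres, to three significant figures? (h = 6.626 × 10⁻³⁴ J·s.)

p = mv = 0.0106 × 458 = 4.855 kg·m/s.
λ = h/p = 6.626 × 10⁻³⁴ / 4.855 = 1.36 × 10⁻³⁴ m.

λ = 1.36 × 10⁻³⁴ m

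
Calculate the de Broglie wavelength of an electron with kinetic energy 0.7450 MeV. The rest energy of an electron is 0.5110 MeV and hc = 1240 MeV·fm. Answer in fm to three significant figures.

λ = 1080 fm

Total energy E = KE + m₀c² = 0.7450 + 0.5110 = 1.2560 MeV.
(pc)² = E² − (m₀c²)² = (1.2560)² − (0.5110)² = 1.316 MeV², so pc = 1.147 MeV.
λ = hc/(pc) = 1240 MeV·fm / 1.147 MeV = 1080 fm.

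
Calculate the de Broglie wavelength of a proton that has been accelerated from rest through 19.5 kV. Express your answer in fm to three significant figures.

KE = eV = 1.602 × 10⁻¹⁹ × 1.950 × 10⁴ = 3.124 × 10⁻¹⁵ J.
p = √(2mKE) = √(2 × 1.673 × 10⁻²⁷ × 3.124 × 10⁻¹⁵) = 3.233 × 10⁻²¹ kg·m/s.
λ = h/p = 6.626 × 10⁻³⁴ / 3.233 × 10⁻²¹ = 2.05 × 10⁻¹³ m = 205 fm.

λ = 205 fm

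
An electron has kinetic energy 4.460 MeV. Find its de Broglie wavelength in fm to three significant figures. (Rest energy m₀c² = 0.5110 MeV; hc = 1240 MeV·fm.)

Total energy E = KE + m₀c² = 4.460 + 0.5110 = 4.9710 MeV.
(pc)² = E² − (m₀c²)² = (4.9710)² − (0.5110)² = 24.45 MeV², so pc = 4.945 MeV.
λ = hc/(pc) = 1240 MeV·fm / 4.945 MeV = 251 fm.

λ = 251 fm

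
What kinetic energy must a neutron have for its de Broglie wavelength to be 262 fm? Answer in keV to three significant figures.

KE = 11.9 keV

p = h/λ = 6.626 × 10⁻³⁴ / 2.620 × 10⁻¹³ = 2.529 × 10⁻²¹ kg·m/s.
KE = p²/(2m) = (2.529 × 10⁻²¹)² / (2 × 1.675 × 10⁻²⁷) = 1.909 × 10⁻¹⁵ J = 11.9 keV.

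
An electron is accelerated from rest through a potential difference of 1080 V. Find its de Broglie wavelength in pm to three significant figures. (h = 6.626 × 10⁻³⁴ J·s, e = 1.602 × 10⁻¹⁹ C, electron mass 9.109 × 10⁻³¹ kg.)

KE = eV = 1.602 × 10⁻¹⁹ × 1080 = 1.730 × 10⁻¹⁶ J.
p = √(2mKE) = √(2 × 9.109 × 10⁻³¹ × 1.730 × 10⁻¹⁶) = 1.775 × 10⁻²³ kg·m/s.
λ = h/p = 6.626 × 10⁻³⁴ / 1.775 × 10⁻²³ = 3.73 × 10⁻¹¹ m = 37.3 pm.

λ = 37.3 pm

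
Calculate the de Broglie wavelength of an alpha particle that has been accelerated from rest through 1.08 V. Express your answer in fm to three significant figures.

λ = 9770 fm

KE = 2eV = 2 × 1.602 × 10⁻¹⁹ × 1.080 = 3.460 × 10⁻¹⁹ J.
p = √(2mKE) = √(2 × 6.645 × 10⁻²⁷ × 3.460 × 10⁻¹⁹) = 6.781 × 10⁻²³ kg·m/s.
λ = h/p = 6.626 × 10⁻³⁴ / 6.781 × 10⁻²³ = 9.77 × 10⁻¹² m = 9770 fm.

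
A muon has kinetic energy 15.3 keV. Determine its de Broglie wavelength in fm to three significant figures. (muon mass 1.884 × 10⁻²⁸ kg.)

KE = 15.3 keV = 2.451 × 10⁻¹⁵ J.
p = √(2mKE) = √(2 × 1.884 × 10⁻²⁸ × 2.451 × 10⁻¹⁵) = 9.610 × 10⁻²² kg·m/s.
λ = h/p = 6.626 × 10⁻³⁴ / 9.610 × 10⁻²² = 6.89 × 10⁻¹³ m = 689 fm.

λ = 689 fm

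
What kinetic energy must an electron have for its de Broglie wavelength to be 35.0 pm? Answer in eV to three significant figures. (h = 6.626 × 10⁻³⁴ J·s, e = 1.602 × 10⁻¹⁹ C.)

p = h/λ = 6.626 × 10⁻³⁴ / 3.500 × 10⁻¹¹ = 1.893 × 10⁻²³ kg·m/s.
KE = p²/(2m) = (1.893 × 10⁻²³)² / (2 × 9.109 × 10⁻³¹) = 1.967 × 10⁻¹⁶ J = 1230 eV.

KE = 1230 eV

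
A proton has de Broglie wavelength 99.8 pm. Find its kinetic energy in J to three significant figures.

p = h/λ = 6.626 × 10⁻³⁴ / 9.980 × 10⁻¹¹ = 6.639 × 10⁻²⁴ kg·m/s.
KE = p²/(2m) = (6.639 × 10⁻²⁴)² / (2 × 1.673 × 10⁻²⁷) = 1.317 × 10⁻²⁰ J = 1.32 × 10⁻²⁰ J.

KE = 1.32 × 10⁻²⁰ J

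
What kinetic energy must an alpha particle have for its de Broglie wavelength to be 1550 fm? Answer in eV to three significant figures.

KE = 85.8 eV

p = h/λ = 6.626 × 10⁻³⁴ / 1.550 × 10⁻¹² = 4.275 × 10⁻²² kg·m/s.
KE = p²/(2m) = (4.275 × 10⁻²²)² / (2 × 6.645 × 10⁻²⁷) = 1.375 × 10⁻¹⁷ J = 85.8 eV.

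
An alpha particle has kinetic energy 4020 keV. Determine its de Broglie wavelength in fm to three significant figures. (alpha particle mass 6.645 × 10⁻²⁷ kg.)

λ = 7.16 fm

KE = 4020 keV = 6.440 × 10⁻¹³ J.
p = √(2mKE) = √(2 × 6.645 × 10⁻²⁷ × 6.440 × 10⁻¹³) = 9.251 × 10⁻²⁰ kg·m/s.
λ = h/p = 6.626 × 10⁻³⁴ / 9.251 × 10⁻²⁰ = 7.16 × 10⁻¹⁵ m = 7.16 fm.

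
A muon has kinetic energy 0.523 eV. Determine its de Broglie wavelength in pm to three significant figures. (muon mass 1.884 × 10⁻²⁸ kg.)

KE = 0.523 eV = 8.378 × 10⁻²⁰ J.
p = √(2mKE) = √(2 × 1.884 × 10⁻²⁸ × 8.378 × 10⁻²⁰) = 5.619 × 10⁻²⁴ kg·m/s.
λ = h/p = 6.626 × 10⁻³⁴ / 5.619 × 10⁻²⁴ = 1.18 × 10⁻¹⁰ m = 118 pm.

λ = 118 pm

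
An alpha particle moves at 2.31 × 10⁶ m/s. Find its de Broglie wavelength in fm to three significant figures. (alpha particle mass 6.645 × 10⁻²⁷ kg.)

λ = 43.2 fm

p = mv = 6.645 × 10⁻²⁷ × 2.31 × 10⁶ = 1.535 × 10⁻²⁰ kg·m/s.
λ = h/p = 6.626 × 10⁻³⁴ / 1.535 × 10⁻²⁰ = 4.32 × 10⁻¹⁴ m = 43.2 fm.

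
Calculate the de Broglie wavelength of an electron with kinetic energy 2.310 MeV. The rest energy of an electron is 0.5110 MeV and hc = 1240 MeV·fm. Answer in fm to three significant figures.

λ = 447 fm

Total energy E = KE + m₀c² = 2.310 + 0.5110 = 2.8210 MeV.
(pc)² = E² − (m₀c²)² = (2.8210)² − (0.5110)² = 7.697 MeV², so pc = 2.774 MeV.
λ = hc/(pc) = 1240 MeV·fm / 2.774 MeV = 447 fm.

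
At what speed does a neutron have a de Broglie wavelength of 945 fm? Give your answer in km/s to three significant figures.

v = 419 km/s

p = h/λ = 6.626 × 10⁻³⁴ / 9.450 × 10⁻¹³ = 7.012 × 10⁻²² kg·m/s.
v = p/m = 7.012 × 10⁻²² / 1.675 × 10⁻²⁷ = 4.19 × 10⁵ m/s = 419 km/s.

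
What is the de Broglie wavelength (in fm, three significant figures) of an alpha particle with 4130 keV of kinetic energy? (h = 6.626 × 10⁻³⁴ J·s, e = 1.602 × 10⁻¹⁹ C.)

KE = 4130 keV = 6.616 × 10⁻¹³ J.
p = √(2mKE) = √(2 × 6.645 × 10⁻²⁷ × 6.616 × 10⁻¹³) = 9.377 × 10⁻²⁰ kg·m/s.
λ = h/p = 6.626 × 10⁻³⁴ / 9.377 × 10⁻²⁰ = 7.07 × 10⁻¹⁵ m = 7.07 fm.

λ = 7.07 fm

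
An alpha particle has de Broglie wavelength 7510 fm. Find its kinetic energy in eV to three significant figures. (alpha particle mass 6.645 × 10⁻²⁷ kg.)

KE = 3.66 eV

p = h/λ = 6.626 × 10⁻³⁴ / 7.510 × 10⁻¹² = 8.823 × 10⁻²³ kg·m/s.
KE = p²/(2m) = (8.823 × 10⁻²³)² / (2 × 6.645 × 10⁻²⁷) = 5.857 × 10⁻¹⁹ J = 3.66 eV.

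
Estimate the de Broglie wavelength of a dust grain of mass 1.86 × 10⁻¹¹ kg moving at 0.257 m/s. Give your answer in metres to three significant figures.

λ = 1.39 × 10⁻²² m

p = mv = 1.86 × 10⁻¹¹ × 0.257 = 4.780 × 10⁻¹² kg·m/s.
λ = h/p = 6.626 × 10⁻³⁴ / 4.780 × 10⁻¹² = 1.39 × 10⁻²² m.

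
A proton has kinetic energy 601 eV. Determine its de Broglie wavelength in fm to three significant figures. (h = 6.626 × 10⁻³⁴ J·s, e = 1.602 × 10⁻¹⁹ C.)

KE = 601 eV = 9.628 × 10⁻¹⁷ J.
p = √(2mKE) = √(2 × 1.673 × 10⁻²⁷ × 9.628 × 10⁻¹⁷) = 5.676 × 10⁻²² kg·m/s.
λ = h/p = 6.626 × 10⁻³⁴ / 5.676 × 10⁻²² = 1.17 × 10⁻¹² m = 1170 fm.

λ = 1170 fm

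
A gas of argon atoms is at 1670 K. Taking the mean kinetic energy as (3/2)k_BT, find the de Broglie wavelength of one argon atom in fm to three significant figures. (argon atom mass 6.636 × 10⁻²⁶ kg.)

λ = 9780 fm

KE = (3/2)k_BT = 1.5 × 1.381 × 10⁻²³ × 1670 = 3.459 × 10⁻²⁰ J.
p = √(2mKE) = √(2 × 6.636 × 10⁻²⁶ × 3.459 × 10⁻²⁰) = 6.776 × 10⁻²³ kg·m/s.
λ = h/p = 9.78 × 10⁻¹² m = 9780 fm.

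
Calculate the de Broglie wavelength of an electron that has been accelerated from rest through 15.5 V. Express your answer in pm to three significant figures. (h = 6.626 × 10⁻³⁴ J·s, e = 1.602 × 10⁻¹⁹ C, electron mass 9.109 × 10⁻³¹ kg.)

λ = 312 pm

KE = eV = 1.602 × 10⁻¹⁹ × 15.50 = 2.483 × 10⁻¹⁸ J.
p = √(2mKE) = √(2 × 9.109 × 10⁻³¹ × 2.483 × 10⁻¹⁸) = 2.127 × 10⁻²⁴ kg·m/s.
λ = h/p = 6.626 × 10⁻³⁴ / 2.127 × 10⁻²⁴ = 3.12 × 10⁻¹⁰ m = 312 pm.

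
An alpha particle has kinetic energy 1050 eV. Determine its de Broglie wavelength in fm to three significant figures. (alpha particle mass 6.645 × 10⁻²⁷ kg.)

KE = 1050 eV = 1.682 × 10⁻¹⁶ J.
p = √(2mKE) = √(2 × 6.645 × 10⁻²⁷ × 1.682 × 10⁻¹⁶) = 1.495 × 10⁻²¹ kg·m/s.
λ = h/p = 6.626 × 10⁻³⁴ / 1.495 × 10⁻²¹ = 4.43 × 10⁻¹³ m = 443 fm.

λ = 443 fm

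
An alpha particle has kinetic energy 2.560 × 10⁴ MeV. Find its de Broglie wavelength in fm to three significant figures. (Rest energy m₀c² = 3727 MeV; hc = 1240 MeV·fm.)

λ = 0.0426 fm

Total energy E = KE + m₀c² = 2.560 × 10⁴ + 3727 = 29327 MeV.
(pc)² = E² − (m₀c²)² = (29327)² − (3727)² = 8.462 × 10⁸ MeV², so pc = 2.909 × 10⁴ MeV.
λ = hc/(pc) = 1240 MeV·fm / 2.909 × 10⁴ MeV = 0.0426 fm.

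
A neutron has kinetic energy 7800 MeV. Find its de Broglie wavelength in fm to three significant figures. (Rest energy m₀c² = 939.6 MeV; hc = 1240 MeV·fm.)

Total energy E = KE + m₀c² = 7800 + 939.6 = 8739.6 MeV.
(pc)² = E² − (m₀c²)² = (8739.6)² − (939.6)² = 7.550 × 10⁷ MeV², so pc = 8689 MeV.
λ = hc/(pc) = 1240 MeV·fm / 8689 MeV = 0.143 fm.

λ = 0.143 fm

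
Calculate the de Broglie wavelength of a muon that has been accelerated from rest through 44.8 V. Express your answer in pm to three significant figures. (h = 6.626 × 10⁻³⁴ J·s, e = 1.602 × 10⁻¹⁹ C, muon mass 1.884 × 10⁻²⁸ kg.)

λ = 12.7 pm

KE = eV = 1.602 × 10⁻¹⁹ × 44.80 = 7.177 × 10⁻¹⁸ J.
p = √(2mKE) = √(2 × 1.884 × 10⁻²⁸ × 7.177 × 10⁻¹⁸) = 5.200 × 10⁻²³ kg·m/s.
λ = h/p = 6.626 × 10⁻³⁴ / 5.200 × 10⁻²³ = 1.27 × 10⁻¹¹ m = 12.7 pm.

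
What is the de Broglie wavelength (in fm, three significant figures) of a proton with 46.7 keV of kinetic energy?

λ = 132 fm

KE = 46.7 keV = 7.481 × 10⁻¹⁵ J.
p = √(2mKE) = √(2 × 1.673 × 10⁻²⁷ × 7.481 × 10⁻¹⁵) = 5.003 × 10⁻²¹ kg·m/s.
λ = h/p = 6.626 × 10⁻³⁴ / 5.003 × 10⁻²¹ = 1.32 × 10⁻¹³ m = 132 fm.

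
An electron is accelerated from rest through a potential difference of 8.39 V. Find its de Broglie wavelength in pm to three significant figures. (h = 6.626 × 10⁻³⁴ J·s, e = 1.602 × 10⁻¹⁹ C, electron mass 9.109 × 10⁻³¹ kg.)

KE = eV = 1.602 × 10⁻¹⁹ × 8.390 = 1.344 × 10⁻¹⁸ J.
p = √(2mKE) = √(2 × 9.109 × 10⁻³¹ × 1.344 × 10⁻¹⁸) = 1.565 × 10⁻²⁴ kg·m/s.
λ = h/p = 6.626 × 10⁻³⁴ / 1.565 × 10⁻²⁴ = 4.23 × 10⁻¹⁰ m = 423 pm.

λ = 423 pm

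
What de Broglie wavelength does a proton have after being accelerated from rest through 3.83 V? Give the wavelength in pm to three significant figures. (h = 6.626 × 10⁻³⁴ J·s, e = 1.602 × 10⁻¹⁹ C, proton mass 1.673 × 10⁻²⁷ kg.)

λ = 14.6 pm

KE = eV = 1.602 × 10⁻¹⁹ × 3.830 = 6.136 × 10⁻¹⁹ J.
p = √(2mKE) = √(2 × 1.673 × 10⁻²⁷ × 6.136 × 10⁻¹⁹) = 4.531 × 10⁻²³ kg·m/s.
λ = h/p = 6.626 × 10⁻³⁴ / 4.531 × 10⁻²³ = 1.46 × 10⁻¹¹ m = 14.6 pm.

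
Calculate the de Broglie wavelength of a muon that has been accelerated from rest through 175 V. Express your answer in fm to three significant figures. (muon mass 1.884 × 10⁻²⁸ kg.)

λ = 6450 fm

KE = eV = 1.602 × 10⁻¹⁹ × 175.0 = 2.804 × 10⁻¹⁷ J.
p = √(2mKE) = √(2 × 1.884 × 10⁻²⁸ × 2.804 × 10⁻¹⁷) = 1.028 × 10⁻²² kg·m/s.
λ = h/p = 6.626 × 10⁻³⁴ / 1.028 × 10⁻²² = 6.45 × 10⁻¹² m = 6450 fm.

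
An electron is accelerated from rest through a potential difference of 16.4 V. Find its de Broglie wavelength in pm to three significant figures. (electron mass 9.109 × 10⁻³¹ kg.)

KE = eV = 1.602 × 10⁻¹⁹ × 16.40 = 2.627 × 10⁻¹⁸ J.
p = √(2mKE) = √(2 × 9.109 × 10⁻³¹ × 2.627 × 10⁻¹⁸) = 2.188 × 10⁻²⁴ kg·m/s.
λ = h/p = 6.626 × 10⁻³⁴ / 2.188 × 10⁻²⁴ = 3.03 × 10⁻¹⁰ m = 303 pm.

λ = 303 pm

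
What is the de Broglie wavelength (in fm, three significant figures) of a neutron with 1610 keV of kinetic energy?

λ = 22.5 fm

KE = 1610 keV = 2.579 × 10⁻¹³ J.
p = √(2mKE) = √(2 × 1.675 × 10⁻²⁷ × 2.579 × 10⁻¹³) = 2.939 × 10⁻²⁰ kg·m/s.
λ = h/p = 6.626 × 10⁻³⁴ / 2.939 × 10⁻²⁰ = 2.25 × 10⁻¹⁴ m = 22.5 fm.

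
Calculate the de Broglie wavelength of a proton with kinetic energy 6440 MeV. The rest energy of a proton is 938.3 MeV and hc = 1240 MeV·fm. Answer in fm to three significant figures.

λ = 0.169 fm

Total energy E = KE + m₀c² = 6440 + 938.3 = 7378.3 MeV.
(pc)² = E² − (m₀c²)² = (7378.3)² − (938.3)² = 5.356 × 10⁷ MeV², so pc = 7318 MeV.
λ = hc/(pc) = 1240 MeV·fm / 7318 MeV = 0.169 fm.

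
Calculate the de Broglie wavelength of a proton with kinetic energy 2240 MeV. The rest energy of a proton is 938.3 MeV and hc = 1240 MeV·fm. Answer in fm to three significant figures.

λ = 0.408 fm

Total energy E = KE + m₀c² = 2240 + 938.3 = 3178.3 MeV.
(pc)² = E² − (m₀c²)² = (3178.3)² − (938.3)² = 9.221 × 10⁶ MeV², so pc = 3037 MeV.
λ = hc/(pc) = 1240 MeV·fm / 3037 MeV = 0.408 fm.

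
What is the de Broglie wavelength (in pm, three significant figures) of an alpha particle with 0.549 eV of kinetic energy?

KE = 0.549 eV = 8.795 × 10⁻²⁰ J.
p = √(2mKE) = √(2 × 6.645 × 10⁻²⁷ × 8.795 × 10⁻²⁰) = 3.419 × 10⁻²³ kg·m/s.
λ = h/p = 6.626 × 10⁻³⁴ / 3.419 × 10⁻²³ = 1.94 × 10⁻¹¹ m = 19.4 pm.

λ = 19.4 pm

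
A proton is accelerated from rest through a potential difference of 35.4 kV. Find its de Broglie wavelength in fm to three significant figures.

KE = eV = 1.602 × 10⁻¹⁹ × 3.540 × 10⁴ = 5.671 × 10⁻¹⁵ J.
p = √(2mKE) = √(2 × 1.673 × 10⁻²⁷ × 5.671 × 10⁻¹⁵) = 4.356 × 10⁻²¹ kg·m/s.
λ = h/p = 6.626 × 10⁻³⁴ / 4.356 × 10⁻²¹ = 1.52 × 10⁻¹³ m = 152 fm.

λ = 152 fm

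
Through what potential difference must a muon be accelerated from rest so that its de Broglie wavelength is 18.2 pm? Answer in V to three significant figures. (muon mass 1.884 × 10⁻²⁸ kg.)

V = 22.0 V

p = h/λ = 6.626 × 10⁻³⁴ / 1.820 × 10⁻¹¹ = 3.641 × 10⁻²³ kg·m/s.
KE = p²/(2m) = 3.518 × 10⁻¹⁸ J.
V = KE/e = 3.518 × 10⁻¹⁸ / (1.602 × 10⁻¹⁹) = 22.0 V.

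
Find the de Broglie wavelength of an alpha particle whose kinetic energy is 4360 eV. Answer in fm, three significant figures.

KE = 4360 eV = 6.985 × 10⁻¹⁶ J.
p = √(2mKE) = √(2 × 6.645 × 10⁻²⁷ × 6.985 × 10⁻¹⁶) = 3.047 × 10⁻²¹ kg·m/s.
λ = h/p = 6.626 × 10⁻³⁴ / 3.047 × 10⁻²¹ = 2.17 × 10⁻¹³ m = 217 fm.

λ = 217 fm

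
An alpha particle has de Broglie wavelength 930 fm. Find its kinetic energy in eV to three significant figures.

KE = 238 eV

p = h/λ = 6.626 × 10⁻³⁴ / 9.300 × 10⁻¹³ = 7.125 × 10⁻²² kg·m/s.
KE = p²/(2m) = (7.125 × 10⁻²²)² / (2 × 6.645 × 10⁻²⁷) = 3.820 × 10⁻¹⁷ J = 238 eV.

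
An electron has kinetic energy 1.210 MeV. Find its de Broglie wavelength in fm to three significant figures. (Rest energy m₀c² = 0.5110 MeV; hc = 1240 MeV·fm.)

λ = 755 fm

Total energy E = KE + m₀c² = 1.210 + 0.5110 = 1.7210 MeV.
(pc)² = E² − (m₀c²)² = (1.7210)² − (0.5110)² = 2.701 MeV², so pc = 1.643 MeV.
λ = hc/(pc) = 1240 MeV·fm / 1.643 MeV = 755 fm.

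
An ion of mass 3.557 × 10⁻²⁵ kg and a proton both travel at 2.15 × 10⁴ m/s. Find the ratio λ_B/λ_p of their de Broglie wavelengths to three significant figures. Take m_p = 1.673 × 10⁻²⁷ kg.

At fixed v, p = mv so λ = h/(mv) ∝ 1/m.
λ_B/λ_p = m_p/m_B = 1.673 × 10⁻²⁷/3.557 × 10⁻²⁵ = 4.70 × 10⁻³.

λ_B/λ_p = 4.70 × 10⁻³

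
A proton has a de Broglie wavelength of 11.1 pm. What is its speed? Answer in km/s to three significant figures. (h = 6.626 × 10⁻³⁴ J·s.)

p = h/λ = 6.626 × 10⁻³⁴ / 1.110 × 10⁻¹¹ = 5.969 × 10⁻²³ kg·m/s.
v = p/m = 5.969 × 10⁻²³ / 1.673 × 10⁻²⁷ = 3.57 × 10⁴ m/s = 35.7 km/s.

v = 35.7 km/s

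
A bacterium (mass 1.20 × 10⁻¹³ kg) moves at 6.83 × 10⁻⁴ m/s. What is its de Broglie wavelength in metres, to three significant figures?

λ = 8.08 × 10⁻¹⁸ m

p = mv = 1.20 × 10⁻¹³ × 6.83 × 10⁻⁴ = 8.196 × 10⁻¹⁷ kg·m/s.
λ = h/p = 6.626 × 10⁻³⁴ / 8.196 × 10⁻¹⁷ = 8.08 × 10⁻¹⁸ m.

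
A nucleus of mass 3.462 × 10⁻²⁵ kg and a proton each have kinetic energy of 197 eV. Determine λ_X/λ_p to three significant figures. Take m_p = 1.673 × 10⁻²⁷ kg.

At fixed KE, p = √(2mKE) so λ = h/p ∝ 1/√m.
λ_X/λ_p = √(m_p/m_X) = √(1.673 × 10⁻²⁷/3.462 × 10⁻²⁵) = √(4.832 × 10⁻³) = 0.0695.

λ_X/λ_p = 0.0695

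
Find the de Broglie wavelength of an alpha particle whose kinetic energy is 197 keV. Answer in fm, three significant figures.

λ = 32.4 fm

KE = 197 keV = 3.156 × 10⁻¹⁴ J.
p = √(2mKE) = √(2 × 6.645 × 10⁻²⁷ × 3.156 × 10⁻¹⁴) = 2.048 × 10⁻²⁰ kg·m/s.
λ = h/p = 6.626 × 10⁻³⁴ / 2.048 × 10⁻²⁰ = 3.24 × 10⁻¹⁴ m = 32.4 fm.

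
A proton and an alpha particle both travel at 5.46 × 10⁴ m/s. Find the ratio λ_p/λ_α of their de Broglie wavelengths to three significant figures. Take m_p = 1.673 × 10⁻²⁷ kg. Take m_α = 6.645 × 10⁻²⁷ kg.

λ_p/λ_α = 3.97

At fixed v, p = mv so λ = h/(mv) ∝ 1/m.
λ_p/λ_α = m_α/m_p = 6.645 × 10⁻²⁷/1.673 × 10⁻²⁷ = 3.97.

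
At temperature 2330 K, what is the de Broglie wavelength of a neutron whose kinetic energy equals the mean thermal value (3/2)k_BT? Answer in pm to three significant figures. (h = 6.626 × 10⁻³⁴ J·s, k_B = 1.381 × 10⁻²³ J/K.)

λ = 52.1 pm

KE = (3/2)k_BT = 1.5 × 1.381 × 10⁻²³ × 2330 = 4.827 × 10⁻²⁰ J.
p = √(2mKE) = √(2 × 1.675 × 10⁻²⁷ × 4.827 × 10⁻²⁰) = 1.272 × 10⁻²³ kg·m/s.
λ = h/p = 5.21 × 10⁻¹¹ m = 52.1 pm.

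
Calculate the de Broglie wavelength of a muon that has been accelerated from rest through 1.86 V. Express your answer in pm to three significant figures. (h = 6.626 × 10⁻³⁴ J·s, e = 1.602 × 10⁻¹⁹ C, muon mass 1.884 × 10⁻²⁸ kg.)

KE = eV = 1.602 × 10⁻¹⁹ × 1.860 = 2.980 × 10⁻¹⁹ J.
p = √(2mKE) = √(2 × 1.884 × 10⁻²⁸ × 2.980 × 10⁻¹⁹) = 1.060 × 10⁻²³ kg·m/s.
λ = h/p = 6.626 × 10⁻³⁴ / 1.060 × 10⁻²³ = 6.25 × 10⁻¹¹ m = 62.5 pm.

λ = 62.5 pm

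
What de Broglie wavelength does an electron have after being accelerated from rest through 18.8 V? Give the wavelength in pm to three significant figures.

λ = 283 pm

KE = eV = 1.602 × 10⁻¹⁹ × 18.80 = 3.012 × 10⁻¹⁸ J.
p = √(2mKE) = √(2 × 9.109 × 10⁻³¹ × 3.012 × 10⁻¹⁸) = 2.342 × 10⁻²⁴ kg·m/s.
λ = h/p = 6.626 × 10⁻³⁴ / 2.342 × 10⁻²⁴ = 2.83 × 10⁻¹⁰ m = 283 pm.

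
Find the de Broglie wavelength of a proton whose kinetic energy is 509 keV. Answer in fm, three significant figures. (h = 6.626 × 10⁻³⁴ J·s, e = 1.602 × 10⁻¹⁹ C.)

λ = 40.1 fm

KE = 509 keV = 8.154 × 10⁻¹⁴ J.
p = √(2mKE) = √(2 × 1.673 × 10⁻²⁷ × 8.154 × 10⁻¹⁴) = 1.652 × 10⁻²⁰ kg·m/s.
λ = h/p = 6.626 × 10⁻³⁴ / 1.652 × 10⁻²⁰ = 4.01 × 10⁻¹⁴ m = 40.1 fm.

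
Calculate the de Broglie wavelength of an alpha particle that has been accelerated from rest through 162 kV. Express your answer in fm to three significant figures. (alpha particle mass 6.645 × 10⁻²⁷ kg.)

λ = 25.2 fm

KE = 2eV = 2 × 1.602 × 10⁻¹⁹ × 1.620 × 10⁵ = 5.190 × 10⁻¹⁴ J.
p = √(2mKE) = √(2 × 6.645 × 10⁻²⁷ × 5.190 × 10⁻¹⁴) = 2.626 × 10⁻²⁰ kg·m/s.
λ = h/p = 6.626 × 10⁻³⁴ / 2.626 × 10⁻²⁰ = 2.52 × 10⁻¹⁴ m = 25.2 fm.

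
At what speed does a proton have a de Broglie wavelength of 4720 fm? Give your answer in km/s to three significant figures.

p = h/λ = 6.626 × 10⁻³⁴ / 4.720 × 10⁻¹² = 1.404 × 10⁻²² kg·m/s.
v = p/m = 1.404 × 10⁻²² / 1.673 × 10⁻²⁷ = 8.39 × 10⁴ m/s = 83.9 km/s.

v = 83.9 km/s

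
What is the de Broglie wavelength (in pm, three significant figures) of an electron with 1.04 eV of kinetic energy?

KE = 1.04 eV = 1.666 × 10⁻¹⁹ J.
p = √(2mKE) = √(2 × 9.109 × 10⁻³¹ × 1.666 × 10⁻¹⁹) = 5.509 × 10⁻²⁵ kg·m/s.
λ = h/p = 6.626 × 10⁻³⁴ / 5.509 × 10⁻²⁵ = 1.20 × 10⁻⁹ m = 1200 pm.

λ = 1200 pm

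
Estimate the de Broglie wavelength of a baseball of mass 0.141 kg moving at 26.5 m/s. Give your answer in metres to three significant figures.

λ = 1.77 × 10⁻³⁴ m

p = mv = 0.141 × 26.5 = 3.736 kg·m/s.
λ = h/p = 6.626 × 10⁻³⁴ / 3.736 = 1.77 × 10⁻³⁴ m.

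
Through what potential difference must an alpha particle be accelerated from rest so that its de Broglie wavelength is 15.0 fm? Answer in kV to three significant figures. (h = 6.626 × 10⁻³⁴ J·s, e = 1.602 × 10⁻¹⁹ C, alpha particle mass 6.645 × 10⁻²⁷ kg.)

V = 458 kV

p = h/λ = 6.626 × 10⁻³⁴ / 1.500 × 10⁻¹⁴ = 4.417 × 10⁻²⁰ kg·m/s.
KE = p²/(2m) = 1.468 × 10⁻¹³ J.
V = KE/2e = 1.468 × 10⁻¹³ / (2 × 1.602 × 10⁻¹⁹) = 458 kV.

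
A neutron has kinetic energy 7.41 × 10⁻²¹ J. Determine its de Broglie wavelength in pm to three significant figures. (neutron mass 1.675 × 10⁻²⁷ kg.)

λ = 133 pm

p = √(2mKE) = √(2 × 1.675 × 10⁻²⁷ × 7.410 × 10⁻²¹) = 4.982 × 10⁻²⁴ kg·m/s.
λ = h/p = 6.626 × 10⁻³⁴ / 4.982 × 10⁻²⁴ = 1.33 × 10⁻¹⁰ m = 133 pm.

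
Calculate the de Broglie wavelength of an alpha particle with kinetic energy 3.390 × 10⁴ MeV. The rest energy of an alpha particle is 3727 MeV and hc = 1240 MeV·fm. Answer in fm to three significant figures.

λ = 0.0331 fm

Total energy E = KE + m₀c² = 3.390 × 10⁴ + 3727 = 37627 MeV.
(pc)² = E² − (m₀c²)² = (37627)² − (3727)² = 1.402 × 10⁹ MeV², so pc = 3.744 × 10⁴ MeV.
λ = hc/(pc) = 1240 MeV·fm / 3.744 × 10⁴ MeV = 0.0331 fm.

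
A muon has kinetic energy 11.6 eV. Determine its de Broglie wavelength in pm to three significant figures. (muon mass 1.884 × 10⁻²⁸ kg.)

KE = 11.6 eV = 1.858 × 10⁻¹⁸ J.
p = √(2mKE) = √(2 × 1.884 × 10⁻²⁸ × 1.858 × 10⁻¹⁸) = 2.646 × 10⁻²³ kg·m/s.
λ = h/p = 6.626 × 10⁻³⁴ / 2.646 × 10⁻²³ = 2.50 × 10⁻¹¹ m = 25.0 pm.

λ = 25.0 pm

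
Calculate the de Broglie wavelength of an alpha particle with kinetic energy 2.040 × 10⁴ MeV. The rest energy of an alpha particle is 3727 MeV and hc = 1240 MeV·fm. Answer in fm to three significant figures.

λ = 0.0520 fm

Total energy E = KE + m₀c² = 2.040 × 10⁴ + 3727 = 24127 MeV.
(pc)² = E² − (m₀c²)² = (24127)² − (3727)² = 5.682 × 10⁸ MeV², so pc = 2.384 × 10⁴ MeV.
λ = hc/(pc) = 1240 MeV·fm / 2.384 × 10⁴ MeV = 0.0520 fm.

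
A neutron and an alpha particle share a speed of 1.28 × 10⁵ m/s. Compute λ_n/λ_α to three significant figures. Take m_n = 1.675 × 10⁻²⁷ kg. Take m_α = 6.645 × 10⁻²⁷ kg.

At fixed v, p = mv so λ = h/(mv) ∝ 1/m.
λ_n/λ_α = m_α/m_n = 6.645 × 10⁻²⁷/1.675 × 10⁻²⁷ = 3.97.

λ_n/λ_α = 3.97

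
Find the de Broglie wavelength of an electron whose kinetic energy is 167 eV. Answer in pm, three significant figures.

KE = 167 eV = 2.675 × 10⁻¹⁷ J.
p = √(2mKE) = √(2 × 9.109 × 10⁻³¹ × 2.675 × 10⁻¹⁷) = 6.981 × 10⁻²⁴ kg·m/s.
λ = h/p = 6.626 × 10⁻³⁴ / 6.981 × 10⁻²⁴ = 9.49 × 10⁻¹¹ m = 94.9 pm.

λ = 94.9 pm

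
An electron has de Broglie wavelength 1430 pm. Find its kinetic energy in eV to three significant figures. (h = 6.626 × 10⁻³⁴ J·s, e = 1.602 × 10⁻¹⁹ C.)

KE = 0.736 eV

p = h/λ = 6.626 × 10⁻³⁴ / 1.430 × 10⁻⁹ = 4.634 × 10⁻²⁵ kg·m/s.
KE = p²/(2m) = (4.634 × 10⁻²⁵)² / (2 × 9.109 × 10⁻³¹) = 1.179 × 10⁻¹⁹ J = 0.736 eV.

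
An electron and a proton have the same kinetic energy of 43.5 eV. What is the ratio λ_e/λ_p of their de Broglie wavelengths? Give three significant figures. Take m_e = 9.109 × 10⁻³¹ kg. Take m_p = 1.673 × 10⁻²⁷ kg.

λ_e/λ_p = 42.9

At fixed KE, p = √(2mKE) so λ = h/p ∝ 1/√m.
λ_e/λ_p = √(m_p/m_e) = √(1.673 × 10⁻²⁷/9.109 × 10⁻³¹) = √(1837) = 42.9.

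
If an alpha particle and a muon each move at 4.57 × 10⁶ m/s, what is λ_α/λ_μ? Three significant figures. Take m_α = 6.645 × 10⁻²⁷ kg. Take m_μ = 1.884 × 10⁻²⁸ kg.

λ_α/λ_μ = 0.0284

At fixed v, p = mv so λ = h/(mv) ∝ 1/m.
λ_α/λ_μ = m_μ/m_α = 1.884 × 10⁻²⁸/6.645 × 10⁻²⁷ = 0.0284.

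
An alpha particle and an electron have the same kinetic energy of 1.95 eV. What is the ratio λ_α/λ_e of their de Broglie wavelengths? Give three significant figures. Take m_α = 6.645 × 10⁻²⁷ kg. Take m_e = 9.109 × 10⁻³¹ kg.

At fixed KE, p = √(2mKE) so λ = h/p ∝ 1/√m.
λ_α/λ_e = √(m_e/m_α) = √(9.109 × 10⁻³¹/6.645 × 10⁻²⁷) = √(1.371 × 10⁻⁴) = 0.0117.

λ_α/λ_e = 0.0117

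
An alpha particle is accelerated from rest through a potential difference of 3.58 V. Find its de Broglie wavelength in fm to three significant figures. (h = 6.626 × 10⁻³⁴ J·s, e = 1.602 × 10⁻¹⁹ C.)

λ = 5370 fm

KE = 2eV = 2 × 1.602 × 10⁻¹⁹ × 3.580 = 1.147 × 10⁻¹⁸ J.
p = √(2mKE) = √(2 × 6.645 × 10⁻²⁷ × 1.147 × 10⁻¹⁸) = 1.235 × 10⁻²² kg·m/s.
λ = h/p = 6.626 × 10⁻³⁴ / 1.235 × 10⁻²² = 5.37 × 10⁻¹² m = 5370 fm.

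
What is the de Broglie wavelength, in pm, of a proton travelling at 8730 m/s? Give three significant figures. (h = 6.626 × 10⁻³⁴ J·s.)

p = mv = 1.673 × 10⁻²⁷ × 8730 = 1.461 × 10⁻²³ kg·m/s.
λ = h/p = 6.626 × 10⁻³⁴ / 1.461 × 10⁻²³ = 4.54 × 10⁻¹¹ m = 45.4 pm.

λ = 45.4 pm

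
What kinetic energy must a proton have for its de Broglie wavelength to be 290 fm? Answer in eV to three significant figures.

p = h/λ = 6.626 × 10⁻³⁴ / 2.900 × 10⁻¹³ = 2.285 × 10⁻²¹ kg·m/s.
KE = p²/(2m) = (2.285 × 10⁻²¹)² / (2 × 1.673 × 10⁻²⁷) = 1.560 × 10⁻¹⁵ J = 9740 eV.

KE = 9740 eV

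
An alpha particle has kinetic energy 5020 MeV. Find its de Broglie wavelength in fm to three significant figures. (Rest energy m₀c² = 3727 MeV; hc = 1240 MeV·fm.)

λ = 0.157 fm

Total energy E = KE + m₀c² = 5020 + 3727 = 8747 MeV.
(pc)² = E² − (m₀c²)² = (8747)² − (3727)² = 6.262 × 10⁷ MeV², so pc = 7913 MeV.
λ = hc/(pc) = 1240 MeV·fm / 7913 MeV = 0.157 fm.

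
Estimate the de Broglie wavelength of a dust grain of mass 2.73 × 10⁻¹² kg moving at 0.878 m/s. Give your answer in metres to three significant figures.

p = mv = 2.73 × 10⁻¹² × 0.878 = 2.397 × 10⁻¹² kg·m/s.
λ = h/p = 6.626 × 10⁻³⁴ / 2.397 × 10⁻¹² = 2.76 × 10⁻²² m.

λ = 2.76 × 10⁻²² m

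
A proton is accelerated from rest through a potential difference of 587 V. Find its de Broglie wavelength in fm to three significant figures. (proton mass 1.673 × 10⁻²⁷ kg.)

λ = 1180 fm

KE = eV = 1.602 × 10⁻¹⁹ × 587.0 = 9.404 × 10⁻¹⁷ J.
p = √(2mKE) = √(2 × 1.673 × 10⁻²⁷ × 9.404 × 10⁻¹⁷) = 5.609 × 10⁻²² kg·m/s.
λ = h/p = 6.626 × 10⁻³⁴ / 5.609 × 10⁻²² = 1.18 × 10⁻¹² m = 1180 fm.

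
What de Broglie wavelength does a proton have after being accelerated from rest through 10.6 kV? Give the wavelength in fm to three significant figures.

KE = eV = 1.602 × 10⁻¹⁹ × 1.060 × 10⁴ = 1.698 × 10⁻¹⁵ J.
p = √(2mKE) = √(2 × 1.673 × 10⁻²⁷ × 1.698 × 10⁻¹⁵) = 2.384 × 10⁻²¹ kg·m/s.
λ = h/p = 6.626 × 10⁻³⁴ / 2.384 × 10⁻²¹ = 2.78 × 10⁻¹³ m = 278 fm.

λ = 278 fm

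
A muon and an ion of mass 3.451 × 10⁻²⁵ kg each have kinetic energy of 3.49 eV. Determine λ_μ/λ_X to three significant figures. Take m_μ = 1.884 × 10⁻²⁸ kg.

At fixed KE, p = √(2mKE) so λ = h/p ∝ 1/√m.
λ_μ/λ_X = √(m_X/m_μ) = √(3.451 × 10⁻²⁵/1.884 × 10⁻²⁸) = √(1832) = 42.8.

λ_μ/λ_X = 42.8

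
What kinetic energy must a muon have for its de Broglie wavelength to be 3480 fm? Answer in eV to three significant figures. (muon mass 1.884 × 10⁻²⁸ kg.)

KE = 601 eV

p = h/λ = 6.626 × 10⁻³⁴ / 3.480 × 10⁻¹² = 1.904 × 10⁻²² kg·m/s.
KE = p²/(2m) = (1.904 × 10⁻²²)² / (2 × 1.884 × 10⁻²⁸) = 9.621 × 10⁻¹⁷ J = 601 eV.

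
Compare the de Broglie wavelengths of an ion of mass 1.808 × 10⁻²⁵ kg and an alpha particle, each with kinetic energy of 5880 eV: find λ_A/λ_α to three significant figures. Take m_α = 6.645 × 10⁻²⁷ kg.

At fixed KE, p = √(2mKE) so λ = h/p ∝ 1/√m.
λ_A/λ_α = √(m_α/m_A) = √(6.645 × 10⁻²⁷/1.808 × 10⁻²⁵) = √(0.03675) = 0.192.

λ_A/λ_α = 0.192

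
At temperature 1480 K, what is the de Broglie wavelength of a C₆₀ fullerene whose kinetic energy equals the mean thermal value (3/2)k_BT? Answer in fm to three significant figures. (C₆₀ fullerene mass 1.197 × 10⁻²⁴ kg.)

λ = 2450 fm

KE = (3/2)k_BT = 1.5 × 1.381 × 10⁻²³ × 1480 = 3.066 × 10⁻²⁰ J.
p = √(2mKE) = √(2 × 1.197 × 10⁻²⁴ × 3.066 × 10⁻²⁰) = 2.709 × 10⁻²² kg·m/s.
λ = h/p = 2.45 × 10⁻¹² m = 2450 fm.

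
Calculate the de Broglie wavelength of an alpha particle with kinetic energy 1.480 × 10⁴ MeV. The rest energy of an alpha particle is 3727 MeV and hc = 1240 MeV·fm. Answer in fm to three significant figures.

Total energy E = KE + m₀c² = 1.480 × 10⁴ + 3727 = 18527 MeV.
(pc)² = E² − (m₀c²)² = (18527)² − (3727)² = 3.294 × 10⁸ MeV², so pc = 1.815 × 10⁴ MeV.
λ = hc/(pc) = 1240 MeV·fm / 1.815 × 10⁴ MeV = 0.0683 fm.

λ = 0.0683 fm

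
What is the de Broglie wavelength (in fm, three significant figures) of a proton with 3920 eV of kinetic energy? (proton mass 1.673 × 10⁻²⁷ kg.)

λ = 457 fm

KE = 3920 eV = 6.280 × 10⁻¹⁶ J.
p = √(2mKE) = √(2 × 1.673 × 10⁻²⁷ × 6.280 × 10⁻¹⁶) = 1.450 × 10⁻²¹ kg·m/s.
λ = h/p = 6.626 × 10⁻³⁴ / 1.450 × 10⁻²¹ = 4.57 × 10⁻¹³ m = 457 fm.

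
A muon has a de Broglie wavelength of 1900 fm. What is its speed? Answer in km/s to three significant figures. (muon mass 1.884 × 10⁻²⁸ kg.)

p = h/λ = 6.626 × 10⁻³⁴ / 1.900 × 10⁻¹² = 3.487 × 10⁻²² kg·m/s.
v = p/m = 3.487 × 10⁻²² / 1.884 × 10⁻²⁸ = 1.85 × 10⁶ m/s = 1850 km/s.

v = 1850 km/s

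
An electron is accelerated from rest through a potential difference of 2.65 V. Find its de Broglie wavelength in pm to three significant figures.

KE = eV = 1.602 × 10⁻¹⁹ × 2.650 = 4.245 × 10⁻¹⁹ J.
p = √(2mKE) = √(2 × 9.109 × 10⁻³¹ × 4.245 × 10⁻¹⁹) = 8.794 × 10⁻²⁵ kg·m/s.
λ = h/p = 6.626 × 10⁻³⁴ / 8.794 × 10⁻²⁵ = 7.53 × 10⁻¹⁰ m = 753 pm.

λ = 753 pm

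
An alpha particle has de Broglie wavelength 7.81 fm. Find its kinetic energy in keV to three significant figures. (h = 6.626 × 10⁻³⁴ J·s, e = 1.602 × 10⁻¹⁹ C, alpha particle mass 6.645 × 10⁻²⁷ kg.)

KE = 3380 keV

p = h/λ = 6.626 × 10⁻³⁴ / 7.810 × 10⁻¹⁵ = 8.484 × 10⁻²⁰ kg·m/s.
KE = p²/(2m) = (8.484 × 10⁻²⁰)² / (2 × 6.645 × 10⁻²⁷) = 5.416 × 10⁻¹³ J = 3380 keV.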